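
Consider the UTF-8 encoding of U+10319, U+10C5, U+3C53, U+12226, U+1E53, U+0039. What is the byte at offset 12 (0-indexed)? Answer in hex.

U+10319 → 4-byte form F0 90 8C 99 at offsets 0–3.
U+10C5 → 3-byte form E1 83 85 at offsets 4–6.
U+3C53 → 3-byte form E3 B1 93 at offsets 7–9.
U+12226 → 4-byte form F0 92 88 A6 at offsets 10–13.
Offset 12 falls in char 4's range; it's byte 3 of F0 92 88 A6 = 0x88.

0x88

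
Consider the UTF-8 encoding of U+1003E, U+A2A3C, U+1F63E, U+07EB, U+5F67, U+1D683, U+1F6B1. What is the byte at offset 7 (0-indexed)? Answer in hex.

U+1003E → 4-byte form F0 90 80 BE at offsets 0–3.
U+A2A3C → 4-byte form F2 A2 A8 BC at offsets 4–7.
Offset 7 falls in char 2's range; it's byte 4 of F2 A2 A8 BC = 0xBC.

0xBC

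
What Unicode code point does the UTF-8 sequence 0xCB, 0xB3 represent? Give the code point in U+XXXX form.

Leading byte 0xCB = 11001011 matches 110xxxxx → 2-byte sequence.
Byte 1: 0xCB = 11001011, payload 01011 (5 bits).
Byte 2: 0xB3 = 10110011 (10xxxxxx ✓), payload 110011.
Concatenate: 01011110011 = 0x2F3 (11 bits → U+02F3).

U+02F3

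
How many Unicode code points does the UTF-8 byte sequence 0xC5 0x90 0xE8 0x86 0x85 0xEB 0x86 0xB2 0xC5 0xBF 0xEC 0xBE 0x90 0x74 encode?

6

Byte at offset 0: 0xC5 = 11000101 → 2-byte char (#1). Advance 2.
Byte at offset 2: 0xE8 = 11101000 → 3-byte char (#2). Advance 3.
Byte at offset 5: 0xEB = 11101011 → 3-byte char (#3). Advance 3.
Byte at offset 8: 0xC5 = 11000101 → 2-byte char (#4). Advance 2.
Byte at offset 10: 0xEC = 11101100 → 3-byte char (#5). Advance 3.
Byte at offset 13: 0x74 = 01110100 → 1-byte char (#6). Advance 1.
Reached end at offset 14 after 6 code points.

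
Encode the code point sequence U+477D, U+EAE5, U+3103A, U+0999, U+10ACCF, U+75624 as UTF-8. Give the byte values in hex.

E4 9D BD EE AB A5 F0 B1 80 BA E0 A6 99 F4 8A B3 8F F1 B5 98 A4

U+477D: 3-byte form → E4 9D BD.
U+EAE5: 3-byte form → EE AB A5.
U+3103A: 4-byte form → F0 B1 80 BA.
U+0999: 3-byte form → E0 A6 99.
U+10ACCF: 4-byte form → F4 8A B3 8F.
U+75624: 4-byte form → F1 B5 98 A4.
Concatenated (21 bytes): E4 9D BD EE AB A5 F0 B1 80 BA E0 A6 99 F4 8A B3 8F F1 B5 98 A4.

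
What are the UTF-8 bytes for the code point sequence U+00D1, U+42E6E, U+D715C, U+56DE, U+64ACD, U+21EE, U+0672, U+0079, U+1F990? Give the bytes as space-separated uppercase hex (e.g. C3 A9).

U+00D1: 2-byte form → C3 91.
U+42E6E: 4-byte form → F1 82 B9 AE.
U+D715C: 4-byte form → F3 97 85 9C.
U+56DE: 3-byte form → E5 9B 9E.
U+64ACD: 4-byte form → F1 A4 AB 8D.
U+21EE: 3-byte form → E2 87 AE.
U+0672: 2-byte form → D9 B2.
U+0079: 1-byte form → 79.
U+1F990: 4-byte form → F0 9F A6 90.
Concatenated (27 bytes): C3 91 F1 82 B9 AE F3 97 85 9C E5 9B 9E F1 A4 AB 8D E2 87 AE D9 B2 79 F0 9F A6 90.

C3 91 F1 82 B9 AE F3 97 85 9C E5 9B 9E F1 A4 AB 8D E2 87 AE D9 B2 79 F0 9F A6 90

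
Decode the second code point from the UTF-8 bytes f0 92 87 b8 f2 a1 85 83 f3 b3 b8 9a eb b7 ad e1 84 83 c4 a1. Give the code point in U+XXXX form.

Offset 0: leading byte 0xF0 = 11110000 → 4-byte char #1 = F0 92 87 B8.
Offset 4: leading byte 0xF2 = 11110010 → 4-byte char #2 = F2 A1 85 83.
Leading byte 0xF2 = 11110010 matches 11110xxx → 4-byte sequence.
Byte 1: 0xF2 = 11110010, payload 010 (3 bits).
Byte 2: 0xA1 = 10100001 (10xxxxxx ✓), payload 100001.
Byte 3: 0x85 = 10000101 (10xxxxxx ✓), payload 000101.
Byte 4: 0x83 = 10000011 (10xxxxxx ✓), payload 000011.
Concatenate: 010100001000101000011 = 0xA1143 (21 bits → U+A1143).

U+A1143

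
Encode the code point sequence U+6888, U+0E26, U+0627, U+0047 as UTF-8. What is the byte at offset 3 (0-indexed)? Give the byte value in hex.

U+6888 → 3-byte form E6 A2 88 at offsets 0–2.
U+0E26 → 3-byte form E0 B8 A6 at offsets 3–5.
Offset 3 falls in char 2's range; it's byte 1 of E0 B8 A6 = 0xE0.

0xE0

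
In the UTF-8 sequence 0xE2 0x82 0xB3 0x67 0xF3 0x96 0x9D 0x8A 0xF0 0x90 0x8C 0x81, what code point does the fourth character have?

U+10301

Offset 0: leading byte 0xE2 = 11100010 → 3-byte char #1 = E2 82 B3.
Offset 3: leading byte 0x67 = 01100111 → 1-byte char #2 = 67.
Offset 4: leading byte 0xF3 = 11110011 → 4-byte char #3 = F3 96 9D 8A.
Offset 8: leading byte 0xF0 = 11110000 → 4-byte char #4 = F0 90 8C 81.
Leading byte 0xF0 = 11110000 matches 11110xxx → 4-byte sequence.
Byte 1: 0xF0 = 11110000, payload 000 (3 bits).
Byte 2: 0x90 = 10010000 (10xxxxxx ✓), payload 010000.
Byte 3: 0x8C = 10001100 (10xxxxxx ✓), payload 001100.
Byte 4: 0x81 = 10000001 (10xxxxxx ✓), payload 000001.
Concatenate: 000010000001100000001 = 0x10301 (21 bits → U+10301).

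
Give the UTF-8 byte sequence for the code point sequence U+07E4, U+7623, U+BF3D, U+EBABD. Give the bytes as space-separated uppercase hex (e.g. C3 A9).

DF A4 E7 98 A3 EB BC BD F3 AB AA BD

U+07E4: 2-byte form → DF A4.
U+7623: 3-byte form → E7 98 A3.
U+BF3D: 3-byte form → EB BC BD.
U+EBABD: 4-byte form → F3 AB AA BD.
Concatenated (12 bytes): DF A4 E7 98 A3 EB BC BD F3 AB AA BD.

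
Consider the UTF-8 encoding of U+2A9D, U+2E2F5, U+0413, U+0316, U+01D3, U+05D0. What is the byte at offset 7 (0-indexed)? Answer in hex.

0xD0

U+2A9D → 3-byte form E2 AA 9D at offsets 0–2.
U+2E2F5 → 4-byte form F0 AE 8B B5 at offsets 3–6.
U+0413 → 2-byte form D0 93 at offsets 7–8.
Offset 7 falls in char 3's range; it's byte 1 of D0 93 = 0xD0.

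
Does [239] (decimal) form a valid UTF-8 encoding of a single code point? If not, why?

invalid (sequence truncated)

Leading byte 0xEF = 11101111 → 3-byte form, but only 1 byte is present.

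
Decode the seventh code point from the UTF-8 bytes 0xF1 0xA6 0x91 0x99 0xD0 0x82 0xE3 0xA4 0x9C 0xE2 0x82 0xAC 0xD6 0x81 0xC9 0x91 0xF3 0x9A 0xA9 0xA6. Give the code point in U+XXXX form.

Offset 0: leading byte 0xF1 = 11110001 → 4-byte char #1 = F1 A6 91 99.
Offset 4: leading byte 0xD0 = 11010000 → 2-byte char #2 = D0 82.
Offset 6: leading byte 0xE3 = 11100011 → 3-byte char #3 = E3 A4 9C.
Offset 9: leading byte 0xE2 = 11100010 → 3-byte char #4 = E2 82 AC.
Offset 12: leading byte 0xD6 = 11010110 → 2-byte char #5 = D6 81.
Offset 14: leading byte 0xC9 = 11001001 → 2-byte char #6 = C9 91.
Offset 16: leading byte 0xF3 = 11110011 → 4-byte char #7 = F3 9A A9 A6.
Leading byte 0xF3 = 11110011 matches 11110xxx → 4-byte sequence.
Byte 1: 0xF3 = 11110011, payload 011 (3 bits).
Byte 2: 0x9A = 10011010 (10xxxxxx ✓), payload 011010.
Byte 3: 0xA9 = 10101001 (10xxxxxx ✓), payload 101001.
Byte 4: 0xA6 = 10100110 (10xxxxxx ✓), payload 100110.
Concatenate: 011011010101001100110 = 0xDAA66 (21 bits → U+DAA66).

U+DAA66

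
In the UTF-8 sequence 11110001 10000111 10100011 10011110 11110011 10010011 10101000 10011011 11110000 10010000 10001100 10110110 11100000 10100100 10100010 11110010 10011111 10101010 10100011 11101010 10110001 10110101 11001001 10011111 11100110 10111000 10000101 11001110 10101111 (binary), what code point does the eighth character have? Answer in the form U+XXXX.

Offset 0: leading byte 0xF1 = 11110001 → 4-byte char #1 = F1 87 A3 9E.
Offset 4: leading byte 0xF3 = 11110011 → 4-byte char #2 = F3 93 A8 9B.
Offset 8: leading byte 0xF0 = 11110000 → 4-byte char #3 = F0 90 8C B6.
Offset 12: leading byte 0xE0 = 11100000 → 3-byte char #4 = E0 A4 A2.
Offset 15: leading byte 0xF2 = 11110010 → 4-byte char #5 = F2 9F AA A3.
Offset 19: leading byte 0xEA = 11101010 → 3-byte char #6 = EA B1 B5.
Offset 22: leading byte 0xC9 = 11001001 → 2-byte char #7 = C9 9F.
Offset 24: leading byte 0xE6 = 11100110 → 3-byte char #8 = E6 B8 85.
Leading byte 0xE6 = 11100110 matches 1110xxxx → 3-byte sequence.
Byte 1: 0xE6 = 11100110, payload 0110 (4 bits).
Byte 2: 0xB8 = 10111000 (10xxxxxx ✓), payload 111000.
Byte 3: 0x85 = 10000101 (10xxxxxx ✓), payload 000101.
Concatenate: 0110111000000101 = 0x6E05 (16 bits → U+6E05).

U+6E05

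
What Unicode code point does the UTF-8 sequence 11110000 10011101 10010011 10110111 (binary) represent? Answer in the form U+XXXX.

U+1D4F7

Leading byte 0xF0 = 11110000 matches 11110xxx → 4-byte sequence.
Byte 1: 0xF0 = 11110000, payload 000 (3 bits).
Byte 2: 0x9D = 10011101 (10xxxxxx ✓), payload 011101.
Byte 3: 0x93 = 10010011 (10xxxxxx ✓), payload 010011.
Byte 4: 0xB7 = 10110111 (10xxxxxx ✓), payload 110111.
Concatenate: 000011101010011110111 = 0x1D4F7 (21 bits → U+1D4F7).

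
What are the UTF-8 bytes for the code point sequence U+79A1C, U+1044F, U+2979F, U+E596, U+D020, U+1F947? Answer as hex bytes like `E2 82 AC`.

F1 B9 A8 9C F0 90 91 8F F0 A9 9E 9F EE 96 96 ED 80 A0 F0 9F A5 87

U+79A1C: 4-byte form → F1 B9 A8 9C.
U+1044F: 4-byte form → F0 90 91 8F.
U+2979F: 4-byte form → F0 A9 9E 9F.
U+E596: 3-byte form → EE 96 96.
U+D020: 3-byte form → ED 80 A0.
U+1F947: 4-byte form → F0 9F A5 87.
Concatenated (22 bytes): F1 B9 A8 9C F0 90 91 8F F0 A9 9E 9F EE 96 96 ED 80 A0 F0 9F A5 87.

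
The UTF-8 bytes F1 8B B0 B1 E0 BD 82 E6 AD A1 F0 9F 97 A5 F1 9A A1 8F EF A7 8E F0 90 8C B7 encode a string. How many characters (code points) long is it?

7

Byte at offset 0: 0xF1 = 11110001 → 4-byte char (#1). Advance 4.
Byte at offset 4: 0xE0 = 11100000 → 3-byte char (#2). Advance 3.
Byte at offset 7: 0xE6 = 11100110 → 3-byte char (#3). Advance 3.
Byte at offset 10: 0xF0 = 11110000 → 4-byte char (#4). Advance 4.
Byte at offset 14: 0xF1 = 11110001 → 4-byte char (#5). Advance 4.
Byte at offset 18: 0xEF = 11101111 → 3-byte char (#6). Advance 3.
Byte at offset 21: 0xF0 = 11110000 → 4-byte char (#7). Advance 4.
Reached end at offset 25 after 7 code points.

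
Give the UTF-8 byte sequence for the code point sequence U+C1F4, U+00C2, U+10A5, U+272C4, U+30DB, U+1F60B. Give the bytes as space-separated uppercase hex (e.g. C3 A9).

EC 87 B4 C3 82 E1 82 A5 F0 A7 8B 84 E3 83 9B F0 9F 98 8B

U+C1F4: 3-byte form → EC 87 B4.
U+00C2: 2-byte form → C3 82.
U+10A5: 3-byte form → E1 82 A5.
U+272C4: 4-byte form → F0 A7 8B 84.
U+30DB: 3-byte form → E3 83 9B.
U+1F60B: 4-byte form → F0 9F 98 8B.
Concatenated (19 bytes): EC 87 B4 C3 82 E1 82 A5 F0 A7 8B 84 E3 83 9B F0 9F 98 8B.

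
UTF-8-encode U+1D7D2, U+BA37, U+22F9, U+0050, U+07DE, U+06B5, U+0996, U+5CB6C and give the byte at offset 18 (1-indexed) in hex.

0x96

1-indexed offset 18 is 0-indexed offset 17.
U+1D7D2 → 4-byte form F0 9D 9F 92 at offsets 0–3.
U+BA37 → 3-byte form EB A8 B7 at offsets 4–6.
U+22F9 → 3-byte form E2 8B B9 at offsets 7–9.
U+0050 → 1-byte form 50 at offsets 10–10.
U+07DE → 2-byte form DF 9E at offsets 11–12.
U+06B5 → 2-byte form DA B5 at offsets 13–14.
U+0996 → 3-byte form E0 A6 96 at offsets 15–17.
Offset 17 falls in char 7's range; it's byte 3 of E0 A6 96 = 0x96.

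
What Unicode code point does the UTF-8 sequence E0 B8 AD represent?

Leading byte 0xE0 = 11100000 matches 1110xxxx → 3-byte sequence.
Byte 1: 0xE0 = 11100000, payload 0000 (4 bits).
Byte 2: 0xB8 = 10111000 (10xxxxxx ✓), payload 111000.
Byte 3: 0xAD = 10101101 (10xxxxxx ✓), payload 101101.
Concatenate: 0000111000101101 = 0xE2D (16 bits → U+0E2D).

U+0E2D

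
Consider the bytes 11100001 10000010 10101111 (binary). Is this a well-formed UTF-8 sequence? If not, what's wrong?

Leading byte 0xE1 = 11100001 → 3-byte form.
Continuation bytes 0x82=10000010, 0xAF=10101111 all match 10xxxxxx.
Decoded value 0x10AF is ≥ 0x800 (shortest form) and not a surrogate.

valid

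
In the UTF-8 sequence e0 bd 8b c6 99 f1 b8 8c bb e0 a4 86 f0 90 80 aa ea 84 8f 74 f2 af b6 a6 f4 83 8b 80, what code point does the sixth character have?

U+A10F

Offset 0: leading byte 0xE0 = 11100000 → 3-byte char #1 = E0 BD 8B.
Offset 3: leading byte 0xC6 = 11000110 → 2-byte char #2 = C6 99.
Offset 5: leading byte 0xF1 = 11110001 → 4-byte char #3 = F1 B8 8C BB.
Offset 9: leading byte 0xE0 = 11100000 → 3-byte char #4 = E0 A4 86.
Offset 12: leading byte 0xF0 = 11110000 → 4-byte char #5 = F0 90 80 AA.
Offset 16: leading byte 0xEA = 11101010 → 3-byte char #6 = EA 84 8F.
Leading byte 0xEA = 11101010 matches 1110xxxx → 3-byte sequence.
Byte 1: 0xEA = 11101010, payload 1010 (4 bits).
Byte 2: 0x84 = 10000100 (10xxxxxx ✓), payload 000100.
Byte 3: 0x8F = 10001111 (10xxxxxx ✓), payload 001111.
Concatenate: 1010000100001111 = 0xA10F (16 bits → U+A10F).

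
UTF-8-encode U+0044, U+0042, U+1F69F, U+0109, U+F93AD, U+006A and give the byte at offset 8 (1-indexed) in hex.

1-indexed offset 8 is 0-indexed offset 7.
U+0044 → 1-byte form 44 at offsets 0–0.
U+0042 → 1-byte form 42 at offsets 1–1.
U+1F69F → 4-byte form F0 9F 9A 9F at offsets 2–5.
U+0109 → 2-byte form C4 89 at offsets 6–7.
Offset 7 falls in char 4's range; it's byte 2 of C4 89 = 0x89.

0x89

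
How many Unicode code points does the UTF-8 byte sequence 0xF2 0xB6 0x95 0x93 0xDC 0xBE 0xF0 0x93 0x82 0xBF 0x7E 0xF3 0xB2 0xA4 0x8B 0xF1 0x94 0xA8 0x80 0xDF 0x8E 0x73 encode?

8

Byte at offset 0: 0xF2 = 11110010 → 4-byte char (#1). Advance 4.
Byte at offset 4: 0xDC = 11011100 → 2-byte char (#2). Advance 2.
Byte at offset 6: 0xF0 = 11110000 → 4-byte char (#3). Advance 4.
Byte at offset 10: 0x7E = 01111110 → 1-byte char (#4). Advance 1.
Byte at offset 11: 0xF3 = 11110011 → 4-byte char (#5). Advance 4.
Byte at offset 15: 0xF1 = 11110001 → 4-byte char (#6). Advance 4.
Byte at offset 19: 0xDF = 11011111 → 2-byte char (#7). Advance 2.
Byte at offset 21: 0x73 = 01110011 → 1-byte char (#8). Advance 1.
Reached end at offset 22 after 8 code points.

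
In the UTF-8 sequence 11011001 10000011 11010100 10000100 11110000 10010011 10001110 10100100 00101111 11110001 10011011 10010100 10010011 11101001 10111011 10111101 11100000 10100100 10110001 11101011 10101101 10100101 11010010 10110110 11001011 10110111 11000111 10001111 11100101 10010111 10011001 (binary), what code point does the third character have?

U+133A4

Offset 0: leading byte 0xD9 = 11011001 → 2-byte char #1 = D9 83.
Offset 2: leading byte 0xD4 = 11010100 → 2-byte char #2 = D4 84.
Offset 4: leading byte 0xF0 = 11110000 → 4-byte char #3 = F0 93 8E A4.
Leading byte 0xF0 = 11110000 matches 11110xxx → 4-byte sequence.
Byte 1: 0xF0 = 11110000, payload 000 (3 bits).
Byte 2: 0x93 = 10010011 (10xxxxxx ✓), payload 010011.
Byte 3: 0x8E = 10001110 (10xxxxxx ✓), payload 001110.
Byte 4: 0xA4 = 10100100 (10xxxxxx ✓), payload 100100.
Concatenate: 000010011001110100100 = 0x133A4 (21 bits → U+133A4).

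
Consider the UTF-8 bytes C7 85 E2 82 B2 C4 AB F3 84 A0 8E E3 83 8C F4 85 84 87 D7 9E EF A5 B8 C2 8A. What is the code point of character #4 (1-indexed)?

U+C480E

Offset 0: leading byte 0xC7 = 11000111 → 2-byte char #1 = C7 85.
Offset 2: leading byte 0xE2 = 11100010 → 3-byte char #2 = E2 82 B2.
Offset 5: leading byte 0xC4 = 11000100 → 2-byte char #3 = C4 AB.
Offset 7: leading byte 0xF3 = 11110011 → 4-byte char #4 = F3 84 A0 8E.
Leading byte 0xF3 = 11110011 matches 11110xxx → 4-byte sequence.
Byte 1: 0xF3 = 11110011, payload 011 (3 bits).
Byte 2: 0x84 = 10000100 (10xxxxxx ✓), payload 000100.
Byte 3: 0xA0 = 10100000 (10xxxxxx ✓), payload 100000.
Byte 4: 0x8E = 10001110 (10xxxxxx ✓), payload 001110.
Concatenate: 011000100100000001110 = 0xC480E (21 bits → U+C480E).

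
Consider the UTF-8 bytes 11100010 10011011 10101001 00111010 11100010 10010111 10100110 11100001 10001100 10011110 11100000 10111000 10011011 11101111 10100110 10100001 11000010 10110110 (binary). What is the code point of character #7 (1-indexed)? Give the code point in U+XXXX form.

Offset 0: leading byte 0xE2 = 11100010 → 3-byte char #1 = E2 9B A9.
Offset 3: leading byte 0x3A = 00111010 → 1-byte char #2 = 3A.
Offset 4: leading byte 0xE2 = 11100010 → 3-byte char #3 = E2 97 A6.
Offset 7: leading byte 0xE1 = 11100001 → 3-byte char #4 = E1 8C 9E.
Offset 10: leading byte 0xE0 = 11100000 → 3-byte char #5 = E0 B8 9B.
Offset 13: leading byte 0xEF = 11101111 → 3-byte char #6 = EF A6 A1.
Offset 16: leading byte 0xC2 = 11000010 → 2-byte char #7 = C2 B6.
Leading byte 0xC2 = 11000010 matches 110xxxxx → 2-byte sequence.
Byte 1: 0xC2 = 11000010, payload 00010 (5 bits).
Byte 2: 0xB6 = 10110110 (10xxxxxx ✓), payload 110110.
Concatenate: 00010110110 = 0xB6 (11 bits → U+00B6).

U+00B6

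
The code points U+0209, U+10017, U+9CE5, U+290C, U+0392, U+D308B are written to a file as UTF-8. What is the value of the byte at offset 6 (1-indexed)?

1-indexed offset 6 is 0-indexed offset 5.
U+0209 → 2-byte form C8 89 at offsets 0–1.
U+10017 → 4-byte form F0 90 80 97 at offsets 2–5.
Offset 5 falls in char 2's range; it's byte 4 of F0 90 80 97 = 0x97.

0x97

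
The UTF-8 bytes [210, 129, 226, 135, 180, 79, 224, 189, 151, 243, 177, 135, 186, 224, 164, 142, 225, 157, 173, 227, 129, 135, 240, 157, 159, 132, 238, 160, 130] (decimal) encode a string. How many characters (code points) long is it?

10

Byte at offset 0: 0xD2 = 11010010 → 2-byte char (#1). Advance 2.
Byte at offset 2: 0xE2 = 11100010 → 3-byte char (#2). Advance 3.
Byte at offset 5: 0x4F = 01001111 → 1-byte char (#3). Advance 1.
Byte at offset 6: 0xE0 = 11100000 → 3-byte char (#4). Advance 3.
Byte at offset 9: 0xF3 = 11110011 → 4-byte char (#5). Advance 4.
Byte at offset 13: 0xE0 = 11100000 → 3-byte char (#6). Advance 3.
Byte at offset 16: 0xE1 = 11100001 → 3-byte char (#7). Advance 3.
Byte at offset 19: 0xE3 = 11100011 → 3-byte char (#8). Advance 3.
Byte at offset 22: 0xF0 = 11110000 → 4-byte char (#9). Advance 4.
Byte at offset 26: 0xEE = 11101110 → 3-byte char (#10). Advance 3.
Reached end at offset 29 after 10 code points.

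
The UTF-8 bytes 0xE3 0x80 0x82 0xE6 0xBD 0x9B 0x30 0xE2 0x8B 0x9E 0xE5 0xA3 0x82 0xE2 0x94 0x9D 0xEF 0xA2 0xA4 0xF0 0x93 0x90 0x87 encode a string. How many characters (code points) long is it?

8

Byte at offset 0: 0xE3 = 11100011 → 3-byte char (#1). Advance 3.
Byte at offset 3: 0xE6 = 11100110 → 3-byte char (#2). Advance 3.
Byte at offset 6: 0x30 = 00110000 → 1-byte char (#3). Advance 1.
Byte at offset 7: 0xE2 = 11100010 → 3-byte char (#4). Advance 3.
Byte at offset 10: 0xE5 = 11100101 → 3-byte char (#5). Advance 3.
Byte at offset 13: 0xE2 = 11100010 → 3-byte char (#6). Advance 3.
Byte at offset 16: 0xEF = 11101111 → 3-byte char (#7). Advance 3.
Byte at offset 19: 0xF0 = 11110000 → 4-byte char (#8). Advance 4.
Reached end at offset 23 after 8 code points.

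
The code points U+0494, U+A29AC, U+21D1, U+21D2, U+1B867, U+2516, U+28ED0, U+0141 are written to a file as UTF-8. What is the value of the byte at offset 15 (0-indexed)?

0xA7

U+0494 → 2-byte form D2 94 at offsets 0–1.
U+A29AC → 4-byte form F2 A2 A6 AC at offsets 2–5.
U+21D1 → 3-byte form E2 87 91 at offsets 6–8.
U+21D2 → 3-byte form E2 87 92 at offsets 9–11.
U+1B867 → 4-byte form F0 9B A1 A7 at offsets 12–15.
Offset 15 falls in char 5's range; it's byte 4 of F0 9B A1 A7 = 0xA7.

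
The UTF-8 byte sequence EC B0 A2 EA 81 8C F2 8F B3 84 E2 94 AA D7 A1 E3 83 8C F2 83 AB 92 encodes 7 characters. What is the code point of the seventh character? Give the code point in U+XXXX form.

U+83AD2

Offset 0: leading byte 0xEC = 11101100 → 3-byte char #1 = EC B0 A2.
Offset 3: leading byte 0xEA = 11101010 → 3-byte char #2 = EA 81 8C.
Offset 6: leading byte 0xF2 = 11110010 → 4-byte char #3 = F2 8F B3 84.
Offset 10: leading byte 0xE2 = 11100010 → 3-byte char #4 = E2 94 AA.
Offset 13: leading byte 0xD7 = 11010111 → 2-byte char #5 = D7 A1.
Offset 15: leading byte 0xE3 = 11100011 → 3-byte char #6 = E3 83 8C.
Offset 18: leading byte 0xF2 = 11110010 → 4-byte char #7 = F2 83 AB 92.
Leading byte 0xF2 = 11110010 matches 11110xxx → 4-byte sequence.
Byte 1: 0xF2 = 11110010, payload 010 (3 bits).
Byte 2: 0x83 = 10000011 (10xxxxxx ✓), payload 000011.
Byte 3: 0xAB = 10101011 (10xxxxxx ✓), payload 101011.
Byte 4: 0x92 = 10010010 (10xxxxxx ✓), payload 010010.
Concatenate: 010000011101011010010 = 0x83AD2 (21 bits → U+83AD2).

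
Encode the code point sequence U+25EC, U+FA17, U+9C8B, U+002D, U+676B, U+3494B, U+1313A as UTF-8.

U+25EC: 3-byte form → E2 97 AC.
U+FA17: 3-byte form → EF A8 97.
U+9C8B: 3-byte form → E9 B2 8B.
U+002D: 1-byte form → 2D.
U+676B: 3-byte form → E6 9D AB.
U+3494B: 4-byte form → F0 B4 A5 8B.
U+1313A: 4-byte form → F0 93 84 BA.
Concatenated (21 bytes): E2 97 AC EF A8 97 E9 B2 8B 2D E6 9D AB F0 B4 A5 8B F0 93 84 BA.

E2 97 AC EF A8 97 E9 B2 8B 2D E6 9D AB F0 B4 A5 8B F0 93 84 BA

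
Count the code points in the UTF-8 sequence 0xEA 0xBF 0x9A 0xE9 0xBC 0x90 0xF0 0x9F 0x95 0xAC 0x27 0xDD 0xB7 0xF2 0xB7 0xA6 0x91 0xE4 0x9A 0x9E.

Byte at offset 0: 0xEA = 11101010 → 3-byte char (#1). Advance 3.
Byte at offset 3: 0xE9 = 11101001 → 3-byte char (#2). Advance 3.
Byte at offset 6: 0xF0 = 11110000 → 4-byte char (#3). Advance 4.
Byte at offset 10: 0x27 = 00100111 → 1-byte char (#4). Advance 1.
Byte at offset 11: 0xDD = 11011101 → 2-byte char (#5). Advance 2.
Byte at offset 13: 0xF2 = 11110010 → 4-byte char (#6). Advance 4.
Byte at offset 17: 0xE4 = 11100100 → 3-byte char (#7). Advance 3.
Reached end at offset 20 after 7 code points.

7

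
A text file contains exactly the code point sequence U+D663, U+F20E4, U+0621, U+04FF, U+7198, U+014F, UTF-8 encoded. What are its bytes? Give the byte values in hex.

ED 99 A3 F3 B2 83 A4 D8 A1 D3 BF E7 86 98 C5 8F

U+D663: 3-byte form → ED 99 A3.
U+F20E4: 4-byte form → F3 B2 83 A4.
U+0621: 2-byte form → D8 A1.
U+04FF: 2-byte form → D3 BF.
U+7198: 3-byte form → E7 86 98.
U+014F: 2-byte form → C5 8F.
Concatenated (16 bytes): ED 99 A3 F3 B2 83 A4 D8 A1 D3 BF E7 86 98 C5 8F.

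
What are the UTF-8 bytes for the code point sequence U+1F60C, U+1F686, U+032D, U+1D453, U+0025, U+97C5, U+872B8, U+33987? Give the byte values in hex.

U+1F60C: 4-byte form → F0 9F 98 8C.
U+1F686: 4-byte form → F0 9F 9A 86.
U+032D: 2-byte form → CC AD.
U+1D453: 4-byte form → F0 9D 91 93.
U+0025: 1-byte form → 25.
U+97C5: 3-byte form → E9 9F 85.
U+872B8: 4-byte form → F2 87 8A B8.
U+33987: 4-byte form → F0 B3 A6 87.
Concatenated (26 bytes): F0 9F 98 8C F0 9F 9A 86 CC AD F0 9D 91 93 25 E9 9F 85 F2 87 8A B8 F0 B3 A6 87.

F0 9F 98 8C F0 9F 9A 86 CC AD F0 9D 91 93 25 E9 9F 85 F2 87 8A B8 F0 B3 A6 87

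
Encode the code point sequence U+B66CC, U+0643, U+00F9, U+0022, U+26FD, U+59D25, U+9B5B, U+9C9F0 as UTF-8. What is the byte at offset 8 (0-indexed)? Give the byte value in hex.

U+B66CC → 4-byte form F2 B6 9B 8C at offsets 0–3.
U+0643 → 2-byte form D9 83 at offsets 4–5.
U+00F9 → 2-byte form C3 B9 at offsets 6–7.
U+0022 → 1-byte form 22 at offsets 8–8.
Offset 8 falls in char 4's range; it's byte 1 of 22 = 0x22.

0x22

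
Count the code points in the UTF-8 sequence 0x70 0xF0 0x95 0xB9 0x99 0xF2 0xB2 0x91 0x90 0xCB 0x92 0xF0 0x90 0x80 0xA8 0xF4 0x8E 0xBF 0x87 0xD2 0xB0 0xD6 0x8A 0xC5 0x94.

9

Byte at offset 0: 0x70 = 01110000 → 1-byte char (#1). Advance 1.
Byte at offset 1: 0xF0 = 11110000 → 4-byte char (#2). Advance 4.
Byte at offset 5: 0xF2 = 11110010 → 4-byte char (#3). Advance 4.
Byte at offset 9: 0xCB = 11001011 → 2-byte char (#4). Advance 2.
Byte at offset 11: 0xF0 = 11110000 → 4-byte char (#5). Advance 4.
Byte at offset 15: 0xF4 = 11110100 → 4-byte char (#6). Advance 4.
Byte at offset 19: 0xD2 = 11010010 → 2-byte char (#7). Advance 2.
Byte at offset 21: 0xD6 = 11010110 → 2-byte char (#8). Advance 2.
Byte at offset 23: 0xC5 = 11000101 → 2-byte char (#9). Advance 2.
Reached end at offset 25 after 9 code points.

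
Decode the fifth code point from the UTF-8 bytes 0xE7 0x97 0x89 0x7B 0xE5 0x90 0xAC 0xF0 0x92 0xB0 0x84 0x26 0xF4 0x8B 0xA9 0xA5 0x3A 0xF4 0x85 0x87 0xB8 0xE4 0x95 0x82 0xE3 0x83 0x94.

U+0026

Offset 0: leading byte 0xE7 = 11100111 → 3-byte char #1 = E7 97 89.
Offset 3: leading byte 0x7B = 01111011 → 1-byte char #2 = 7B.
Offset 4: leading byte 0xE5 = 11100101 → 3-byte char #3 = E5 90 AC.
Offset 7: leading byte 0xF0 = 11110000 → 4-byte char #4 = F0 92 B0 84.
Offset 11: leading byte 0x26 = 00100110 → 1-byte char #5 = 26.
Leading byte 0x26 = 00100110 matches 0xxxxxxx → 1-byte sequence.
Byte 1: 0x26 = 00100110, payload 0100110 (7 bits).
Concatenate: 0100110 = 0x26 (7 bits → U+0026).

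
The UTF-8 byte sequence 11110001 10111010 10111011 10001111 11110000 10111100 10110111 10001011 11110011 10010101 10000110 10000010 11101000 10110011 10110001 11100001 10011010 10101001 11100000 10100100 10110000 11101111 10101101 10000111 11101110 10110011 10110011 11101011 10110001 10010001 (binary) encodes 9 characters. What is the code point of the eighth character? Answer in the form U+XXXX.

U+ECF3

Offset 0: leading byte 0xF1 = 11110001 → 4-byte char #1 = F1 BA BB 8F.
Offset 4: leading byte 0xF0 = 11110000 → 4-byte char #2 = F0 BC B7 8B.
Offset 8: leading byte 0xF3 = 11110011 → 4-byte char #3 = F3 95 86 82.
Offset 12: leading byte 0xE8 = 11101000 → 3-byte char #4 = E8 B3 B1.
Offset 15: leading byte 0xE1 = 11100001 → 3-byte char #5 = E1 9A A9.
Offset 18: leading byte 0xE0 = 11100000 → 3-byte char #6 = E0 A4 B0.
Offset 21: leading byte 0xEF = 11101111 → 3-byte char #7 = EF AD 87.
Offset 24: leading byte 0xEE = 11101110 → 3-byte char #8 = EE B3 B3.
Leading byte 0xEE = 11101110 matches 1110xxxx → 3-byte sequence.
Byte 1: 0xEE = 11101110, payload 1110 (4 bits).
Byte 2: 0xB3 = 10110011 (10xxxxxx ✓), payload 110011.
Byte 3: 0xB3 = 10110011 (10xxxxxx ✓), payload 110011.
Concatenate: 1110110011110011 = 0xECF3 (16 bits → U+ECF3).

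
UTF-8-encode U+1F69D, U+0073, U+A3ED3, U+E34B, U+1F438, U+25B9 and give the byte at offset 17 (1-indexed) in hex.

0xE2

1-indexed offset 17 is 0-indexed offset 16.
U+1F69D → 4-byte form F0 9F 9A 9D at offsets 0–3.
U+0073 → 1-byte form 73 at offsets 4–4.
U+A3ED3 → 4-byte form F2 A3 BB 93 at offsets 5–8.
U+E34B → 3-byte form EE 8D 8B at offsets 9–11.
U+1F438 → 4-byte form F0 9F 90 B8 at offsets 12–15.
U+25B9 → 3-byte form E2 96 B9 at offsets 16–18.
Offset 16 falls in char 6's range; it's byte 1 of E2 96 B9 = 0xE2.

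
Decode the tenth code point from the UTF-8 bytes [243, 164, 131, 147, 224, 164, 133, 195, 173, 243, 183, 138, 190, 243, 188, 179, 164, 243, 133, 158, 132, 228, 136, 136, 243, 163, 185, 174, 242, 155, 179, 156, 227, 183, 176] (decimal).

Offset 0: leading byte 0xF3 = 11110011 → 4-byte char #1 = F3 A4 83 93.
Offset 4: leading byte 0xE0 = 11100000 → 3-byte char #2 = E0 A4 85.
Offset 7: leading byte 0xC3 = 11000011 → 2-byte char #3 = C3 AD.
Offset 9: leading byte 0xF3 = 11110011 → 4-byte char #4 = F3 B7 8A BE.
Offset 13: leading byte 0xF3 = 11110011 → 4-byte char #5 = F3 BC B3 A4.
Offset 17: leading byte 0xF3 = 11110011 → 4-byte char #6 = F3 85 9E 84.
Offset 21: leading byte 0xE4 = 11100100 → 3-byte char #7 = E4 88 88.
Offset 24: leading byte 0xF3 = 11110011 → 4-byte char #8 = F3 A3 B9 AE.
Offset 28: leading byte 0xF2 = 11110010 → 4-byte char #9 = F2 9B B3 9C.
Offset 32: leading byte 0xE3 = 11100011 → 3-byte char #10 = E3 B7 B0.
Leading byte 0xE3 = 11100011 matches 1110xxxx → 3-byte sequence.
Byte 1: 0xE3 = 11100011, payload 0011 (4 bits).
Byte 2: 0xB7 = 10110111 (10xxxxxx ✓), payload 110111.
Byte 3: 0xB0 = 10110000 (10xxxxxx ✓), payload 110000.
Concatenate: 0011110111110000 = 0x3DF0 (16 bits → U+3DF0).

U+3DF0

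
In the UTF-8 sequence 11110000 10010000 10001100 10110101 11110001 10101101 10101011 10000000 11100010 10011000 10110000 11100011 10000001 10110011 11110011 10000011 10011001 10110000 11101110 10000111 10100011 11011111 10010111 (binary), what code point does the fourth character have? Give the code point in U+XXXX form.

Offset 0: leading byte 0xF0 = 11110000 → 4-byte char #1 = F0 90 8C B5.
Offset 4: leading byte 0xF1 = 11110001 → 4-byte char #2 = F1 AD AB 80.
Offset 8: leading byte 0xE2 = 11100010 → 3-byte char #3 = E2 98 B0.
Offset 11: leading byte 0xE3 = 11100011 → 3-byte char #4 = E3 81 B3.
Leading byte 0xE3 = 11100011 matches 1110xxxx → 3-byte sequence.
Byte 1: 0xE3 = 11100011, payload 0011 (4 bits).
Byte 2: 0x81 = 10000001 (10xxxxxx ✓), payload 000001.
Byte 3: 0xB3 = 10110011 (10xxxxxx ✓), payload 110011.
Concatenate: 0011000001110011 = 0x3073 (16 bits → U+3073).

U+3073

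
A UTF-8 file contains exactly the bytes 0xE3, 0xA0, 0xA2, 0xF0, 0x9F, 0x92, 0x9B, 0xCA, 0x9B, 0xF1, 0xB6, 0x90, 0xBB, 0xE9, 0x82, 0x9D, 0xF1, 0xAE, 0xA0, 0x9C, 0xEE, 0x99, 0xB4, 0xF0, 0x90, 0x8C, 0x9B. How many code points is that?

Byte at offset 0: 0xE3 = 11100011 → 3-byte char (#1). Advance 3.
Byte at offset 3: 0xF0 = 11110000 → 4-byte char (#2). Advance 4.
Byte at offset 7: 0xCA = 11001010 → 2-byte char (#3). Advance 2.
Byte at offset 9: 0xF1 = 11110001 → 4-byte char (#4). Advance 4.
Byte at offset 13: 0xE9 = 11101001 → 3-byte char (#5). Advance 3.
Byte at offset 16: 0xF1 = 11110001 → 4-byte char (#6). Advance 4.
Byte at offset 20: 0xEE = 11101110 → 3-byte char (#7). Advance 3.
Byte at offset 23: 0xF0 = 11110000 → 4-byte char (#8). Advance 4.
Reached end at offset 27 after 8 code points.

8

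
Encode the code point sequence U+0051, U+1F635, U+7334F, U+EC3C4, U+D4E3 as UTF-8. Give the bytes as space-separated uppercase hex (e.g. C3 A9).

51 F0 9F 98 B5 F1 B3 8D 8F F3 AC 8F 84 ED 93 A3

U+0051: 1-byte form → 51.
U+1F635: 4-byte form → F0 9F 98 B5.
U+7334F: 4-byte form → F1 B3 8D 8F.
U+EC3C4: 4-byte form → F3 AC 8F 84.
U+D4E3: 3-byte form → ED 93 A3.
Concatenated (16 bytes): 51 F0 9F 98 B5 F1 B3 8D 8F F3 AC 8F 84 ED 93 A3.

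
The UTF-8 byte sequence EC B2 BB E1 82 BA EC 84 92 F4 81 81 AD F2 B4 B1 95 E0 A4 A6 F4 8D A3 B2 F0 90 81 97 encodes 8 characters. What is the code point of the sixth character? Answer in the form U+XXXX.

Offset 0: leading byte 0xEC = 11101100 → 3-byte char #1 = EC B2 BB.
Offset 3: leading byte 0xE1 = 11100001 → 3-byte char #2 = E1 82 BA.
Offset 6: leading byte 0xEC = 11101100 → 3-byte char #3 = EC 84 92.
Offset 9: leading byte 0xF4 = 11110100 → 4-byte char #4 = F4 81 81 AD.
Offset 13: leading byte 0xF2 = 11110010 → 4-byte char #5 = F2 B4 B1 95.
Offset 17: leading byte 0xE0 = 11100000 → 3-byte char #6 = E0 A4 A6.
Leading byte 0xE0 = 11100000 matches 1110xxxx → 3-byte sequence.
Byte 1: 0xE0 = 11100000, payload 0000 (4 bits).
Byte 2: 0xA4 = 10100100 (10xxxxxx ✓), payload 100100.
Byte 3: 0xA6 = 10100110 (10xxxxxx ✓), payload 100110.
Concatenate: 0000100100100110 = 0x926 (16 bits → U+0926).

U+0926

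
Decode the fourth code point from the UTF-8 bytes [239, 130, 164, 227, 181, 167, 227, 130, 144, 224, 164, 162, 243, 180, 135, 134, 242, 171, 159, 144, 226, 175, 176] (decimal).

U+0922

Offset 0: leading byte 0xEF = 11101111 → 3-byte char #1 = EF 82 A4.
Offset 3: leading byte 0xE3 = 11100011 → 3-byte char #2 = E3 B5 A7.
Offset 6: leading byte 0xE3 = 11100011 → 3-byte char #3 = E3 82 90.
Offset 9: leading byte 0xE0 = 11100000 → 3-byte char #4 = E0 A4 A2.
Leading byte 0xE0 = 11100000 matches 1110xxxx → 3-byte sequence.
Byte 1: 0xE0 = 11100000, payload 0000 (4 bits).
Byte 2: 0xA4 = 10100100 (10xxxxxx ✓), payload 100100.
Byte 3: 0xA2 = 10100010 (10xxxxxx ✓), payload 100010.
Concatenate: 0000100100100010 = 0x922 (16 bits → U+0922).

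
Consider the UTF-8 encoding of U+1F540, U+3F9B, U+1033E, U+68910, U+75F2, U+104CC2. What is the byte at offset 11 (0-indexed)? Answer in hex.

U+1F540 → 4-byte form F0 9F 95 80 at offsets 0–3.
U+3F9B → 3-byte form E3 BE 9B at offsets 4–6.
U+1033E → 4-byte form F0 90 8C BE at offsets 7–10.
U+68910 → 4-byte form F1 A8 A4 90 at offsets 11–14.
Offset 11 falls in char 4's range; it's byte 1 of F1 A8 A4 90 = 0xF1.

0xF1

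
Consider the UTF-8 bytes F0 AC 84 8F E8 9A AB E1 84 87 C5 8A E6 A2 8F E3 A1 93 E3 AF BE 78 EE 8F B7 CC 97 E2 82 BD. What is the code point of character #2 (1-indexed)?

Offset 0: leading byte 0xF0 = 11110000 → 4-byte char #1 = F0 AC 84 8F.
Offset 4: leading byte 0xE8 = 11101000 → 3-byte char #2 = E8 9A AB.
Leading byte 0xE8 = 11101000 matches 1110xxxx → 3-byte sequence.
Byte 1: 0xE8 = 11101000, payload 1000 (4 bits).
Byte 2: 0x9A = 10011010 (10xxxxxx ✓), payload 011010.
Byte 3: 0xAB = 10101011 (10xxxxxx ✓), payload 101011.
Concatenate: 1000011010101011 = 0x86AB (16 bits → U+86AB).

U+86AB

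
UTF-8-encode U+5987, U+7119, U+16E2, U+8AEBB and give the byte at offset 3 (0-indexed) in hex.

U+5987 → 3-byte form E5 A6 87 at offsets 0–2.
U+7119 → 3-byte form E7 84 99 at offsets 3–5.
Offset 3 falls in char 2's range; it's byte 1 of E7 84 99 = 0xE7.

0xE7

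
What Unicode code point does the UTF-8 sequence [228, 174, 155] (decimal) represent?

Leading byte 0xE4 = 11100100 matches 1110xxxx → 3-byte sequence.
Byte 1: 0xE4 = 11100100, payload 0100 (4 bits).
Byte 2: 0xAE = 10101110 (10xxxxxx ✓), payload 101110.
Byte 3: 0x9B = 10011011 (10xxxxxx ✓), payload 011011.
Concatenate: 0100101110011011 = 0x4B9B (16 bits → U+4B9B).

U+4B9B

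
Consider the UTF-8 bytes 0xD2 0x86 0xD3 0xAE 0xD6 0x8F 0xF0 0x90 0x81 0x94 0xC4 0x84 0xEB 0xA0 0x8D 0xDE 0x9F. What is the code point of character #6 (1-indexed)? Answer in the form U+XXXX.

U+B80D

Offset 0: leading byte 0xD2 = 11010010 → 2-byte char #1 = D2 86.
Offset 2: leading byte 0xD3 = 11010011 → 2-byte char #2 = D3 AE.
Offset 4: leading byte 0xD6 = 11010110 → 2-byte char #3 = D6 8F.
Offset 6: leading byte 0xF0 = 11110000 → 4-byte char #4 = F0 90 81 94.
Offset 10: leading byte 0xC4 = 11000100 → 2-byte char #5 = C4 84.
Offset 12: leading byte 0xEB = 11101011 → 3-byte char #6 = EB A0 8D.
Leading byte 0xEB = 11101011 matches 1110xxxx → 3-byte sequence.
Byte 1: 0xEB = 11101011, payload 1011 (4 bits).
Byte 2: 0xA0 = 10100000 (10xxxxxx ✓), payload 100000.
Byte 3: 0x8D = 10001101 (10xxxxxx ✓), payload 001101.
Concatenate: 1011100000001101 = 0xB80D (16 bits → U+B80D).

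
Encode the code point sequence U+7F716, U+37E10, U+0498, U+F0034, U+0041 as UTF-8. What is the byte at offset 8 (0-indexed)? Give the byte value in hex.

0xD2

U+7F716 → 4-byte form F1 BF 9C 96 at offsets 0–3.
U+37E10 → 4-byte form F0 B7 B8 90 at offsets 4–7.
U+0498 → 2-byte form D2 98 at offsets 8–9.
Offset 8 falls in char 3's range; it's byte 1 of D2 98 = 0xD2.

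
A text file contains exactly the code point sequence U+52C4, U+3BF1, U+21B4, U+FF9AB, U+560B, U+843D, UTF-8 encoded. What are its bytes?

U+52C4: 3-byte form → E5 8B 84.
U+3BF1: 3-byte form → E3 AF B1.
U+21B4: 3-byte form → E2 86 B4.
U+FF9AB: 4-byte form → F3 BF A6 AB.
U+560B: 3-byte form → E5 98 8B.
U+843D: 3-byte form → E8 90 BD.
Concatenated (19 bytes): E5 8B 84 E3 AF B1 E2 86 B4 F3 BF A6 AB E5 98 8B E8 90 BD.

E5 8B 84 E3 AF B1 E2 86 B4 F3 BF A6 AB E5 98 8B E8 90 BD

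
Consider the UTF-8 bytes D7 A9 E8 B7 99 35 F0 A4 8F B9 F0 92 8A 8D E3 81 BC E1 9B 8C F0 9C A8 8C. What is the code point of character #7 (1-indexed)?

Offset 0: leading byte 0xD7 = 11010111 → 2-byte char #1 = D7 A9.
Offset 2: leading byte 0xE8 = 11101000 → 3-byte char #2 = E8 B7 99.
Offset 5: leading byte 0x35 = 00110101 → 1-byte char #3 = 35.
Offset 6: leading byte 0xF0 = 11110000 → 4-byte char #4 = F0 A4 8F B9.
Offset 10: leading byte 0xF0 = 11110000 → 4-byte char #5 = F0 92 8A 8D.
Offset 14: leading byte 0xE3 = 11100011 → 3-byte char #6 = E3 81 BC.
Offset 17: leading byte 0xE1 = 11100001 → 3-byte char #7 = E1 9B 8C.
Leading byte 0xE1 = 11100001 matches 1110xxxx → 3-byte sequence.
Byte 1: 0xE1 = 11100001, payload 0001 (4 bits).
Byte 2: 0x9B = 10011011 (10xxxxxx ✓), payload 011011.
Byte 3: 0x8C = 10001100 (10xxxxxx ✓), payload 001100.
Concatenate: 0001011011001100 = 0x16CC (16 bits → U+16CC).

U+16CC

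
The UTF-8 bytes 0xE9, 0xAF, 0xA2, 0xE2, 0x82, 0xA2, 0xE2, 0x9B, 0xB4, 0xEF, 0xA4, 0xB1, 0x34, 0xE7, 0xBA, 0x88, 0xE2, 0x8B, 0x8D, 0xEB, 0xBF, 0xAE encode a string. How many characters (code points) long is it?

8

Byte at offset 0: 0xE9 = 11101001 → 3-byte char (#1). Advance 3.
Byte at offset 3: 0xE2 = 11100010 → 3-byte char (#2). Advance 3.
Byte at offset 6: 0xE2 = 11100010 → 3-byte char (#3). Advance 3.
Byte at offset 9: 0xEF = 11101111 → 3-byte char (#4). Advance 3.
Byte at offset 12: 0x34 = 00110100 → 1-byte char (#5). Advance 1.
Byte at offset 13: 0xE7 = 11100111 → 3-byte char (#6). Advance 3.
Byte at offset 16: 0xE2 = 11100010 → 3-byte char (#7). Advance 3.
Byte at offset 19: 0xEB = 11101011 → 3-byte char (#8). Advance 3.
Reached end at offset 22 after 8 code points.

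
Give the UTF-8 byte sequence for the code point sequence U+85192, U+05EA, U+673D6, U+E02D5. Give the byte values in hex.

U+85192: 4-byte form → F2 85 86 92.
U+05EA: 2-byte form → D7 AA.
U+673D6: 4-byte form → F1 A7 8F 96.
U+E02D5: 4-byte form → F3 A0 8B 95.
Concatenated (14 bytes): F2 85 86 92 D7 AA F1 A7 8F 96 F3 A0 8B 95.

F2 85 86 92 D7 AA F1 A7 8F 96 F3 A0 8B 95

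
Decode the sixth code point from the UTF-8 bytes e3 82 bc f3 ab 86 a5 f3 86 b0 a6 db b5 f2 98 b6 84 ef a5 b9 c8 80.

U+F979

Offset 0: leading byte 0xE3 = 11100011 → 3-byte char #1 = E3 82 BC.
Offset 3: leading byte 0xF3 = 11110011 → 4-byte char #2 = F3 AB 86 A5.
Offset 7: leading byte 0xF3 = 11110011 → 4-byte char #3 = F3 86 B0 A6.
Offset 11: leading byte 0xDB = 11011011 → 2-byte char #4 = DB B5.
Offset 13: leading byte 0xF2 = 11110010 → 4-byte char #5 = F2 98 B6 84.
Offset 17: leading byte 0xEF = 11101111 → 3-byte char #6 = EF A5 B9.
Leading byte 0xEF = 11101111 matches 1110xxxx → 3-byte sequence.
Byte 1: 0xEF = 11101111, payload 1111 (4 bits).
Byte 2: 0xA5 = 10100101 (10xxxxxx ✓), payload 100101.
Byte 3: 0xB9 = 10111001 (10xxxxxx ✓), payload 111001.
Concatenate: 1111100101111001 = 0xF979 (16 bits → U+F979).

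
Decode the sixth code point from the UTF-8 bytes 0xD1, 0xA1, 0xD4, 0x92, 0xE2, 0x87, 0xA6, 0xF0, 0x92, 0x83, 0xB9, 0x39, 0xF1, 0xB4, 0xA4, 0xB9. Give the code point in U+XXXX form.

U+74939

Offset 0: leading byte 0xD1 = 11010001 → 2-byte char #1 = D1 A1.
Offset 2: leading byte 0xD4 = 11010100 → 2-byte char #2 = D4 92.
Offset 4: leading byte 0xE2 = 11100010 → 3-byte char #3 = E2 87 A6.
Offset 7: leading byte 0xF0 = 11110000 → 4-byte char #4 = F0 92 83 B9.
Offset 11: leading byte 0x39 = 00111001 → 1-byte char #5 = 39.
Offset 12: leading byte 0xF1 = 11110001 → 4-byte char #6 = F1 B4 A4 B9.
Leading byte 0xF1 = 11110001 matches 11110xxx → 4-byte sequence.
Byte 1: 0xF1 = 11110001, payload 001 (3 bits).
Byte 2: 0xB4 = 10110100 (10xxxxxx ✓), payload 110100.
Byte 3: 0xA4 = 10100100 (10xxxxxx ✓), payload 100100.
Byte 4: 0xB9 = 10111001 (10xxxxxx ✓), payload 111001.
Concatenate: 001110100100100111001 = 0x74939 (21 bits → U+74939).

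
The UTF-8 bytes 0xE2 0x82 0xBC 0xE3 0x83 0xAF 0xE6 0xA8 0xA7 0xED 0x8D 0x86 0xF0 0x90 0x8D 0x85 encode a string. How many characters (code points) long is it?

5

Byte at offset 0: 0xE2 = 11100010 → 3-byte char (#1). Advance 3.
Byte at offset 3: 0xE3 = 11100011 → 3-byte char (#2). Advance 3.
Byte at offset 6: 0xE6 = 11100110 → 3-byte char (#3). Advance 3.
Byte at offset 9: 0xED = 11101101 → 3-byte char (#4). Advance 3.
Byte at offset 12: 0xF0 = 11110000 → 4-byte char (#5). Advance 4.
Reached end at offset 16 after 5 code points.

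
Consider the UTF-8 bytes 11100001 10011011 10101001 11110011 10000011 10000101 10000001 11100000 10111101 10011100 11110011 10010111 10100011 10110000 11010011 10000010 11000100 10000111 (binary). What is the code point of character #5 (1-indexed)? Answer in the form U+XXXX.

Offset 0: leading byte 0xE1 = 11100001 → 3-byte char #1 = E1 9B A9.
Offset 3: leading byte 0xF3 = 11110011 → 4-byte char #2 = F3 83 85 81.
Offset 7: leading byte 0xE0 = 11100000 → 3-byte char #3 = E0 BD 9C.
Offset 10: leading byte 0xF3 = 11110011 → 4-byte char #4 = F3 97 A3 B0.
Offset 14: leading byte 0xD3 = 11010011 → 2-byte char #5 = D3 82.
Leading byte 0xD3 = 11010011 matches 110xxxxx → 2-byte sequence.
Byte 1: 0xD3 = 11010011, payload 10011 (5 bits).
Byte 2: 0x82 = 10000010 (10xxxxxx ✓), payload 000010.
Concatenate: 10011000010 = 0x4C2 (11 bits → U+04C2).

U+04C2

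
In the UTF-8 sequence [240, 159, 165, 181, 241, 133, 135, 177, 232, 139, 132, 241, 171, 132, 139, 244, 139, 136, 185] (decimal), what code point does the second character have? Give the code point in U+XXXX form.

U+451F1

Offset 0: leading byte 0xF0 = 11110000 → 4-byte char #1 = F0 9F A5 B5.
Offset 4: leading byte 0xF1 = 11110001 → 4-byte char #2 = F1 85 87 B1.
Leading byte 0xF1 = 11110001 matches 11110xxx → 4-byte sequence.
Byte 1: 0xF1 = 11110001, payload 001 (3 bits).
Byte 2: 0x85 = 10000101 (10xxxxxx ✓), payload 000101.
Byte 3: 0x87 = 10000111 (10xxxxxx ✓), payload 000111.
Byte 4: 0xB1 = 10110001 (10xxxxxx ✓), payload 110001.
Concatenate: 001000101000111110001 = 0x451F1 (21 bits → U+451F1).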